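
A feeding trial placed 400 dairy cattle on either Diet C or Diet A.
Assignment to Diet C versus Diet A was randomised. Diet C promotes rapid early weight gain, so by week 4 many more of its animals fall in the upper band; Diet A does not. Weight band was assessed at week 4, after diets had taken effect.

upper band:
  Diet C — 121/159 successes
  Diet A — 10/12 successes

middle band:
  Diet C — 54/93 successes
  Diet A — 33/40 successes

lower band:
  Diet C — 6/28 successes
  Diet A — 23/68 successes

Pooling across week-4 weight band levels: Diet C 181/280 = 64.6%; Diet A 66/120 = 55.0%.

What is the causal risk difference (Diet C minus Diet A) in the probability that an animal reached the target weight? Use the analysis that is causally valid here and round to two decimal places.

+0.10

Week-4 weight band is recorded after the diet and is itself shifted by it — it sits on the causal path from diet to outcome. Conditioning on a mediator would strip out part of the effect we want; the pooled comparison gives the total causal effect.
The causal difference is the pooled difference: 0.646 − 0.550 = +0.096.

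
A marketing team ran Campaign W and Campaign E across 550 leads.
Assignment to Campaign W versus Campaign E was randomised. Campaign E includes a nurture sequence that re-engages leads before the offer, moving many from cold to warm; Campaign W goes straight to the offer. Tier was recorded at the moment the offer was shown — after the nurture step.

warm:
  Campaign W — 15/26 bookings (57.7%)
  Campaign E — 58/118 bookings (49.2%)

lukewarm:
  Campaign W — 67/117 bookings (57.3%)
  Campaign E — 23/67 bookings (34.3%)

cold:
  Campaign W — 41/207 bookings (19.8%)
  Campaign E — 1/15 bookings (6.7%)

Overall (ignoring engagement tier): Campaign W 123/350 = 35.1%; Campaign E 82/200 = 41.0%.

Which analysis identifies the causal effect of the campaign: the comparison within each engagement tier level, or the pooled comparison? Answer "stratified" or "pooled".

pooled

Campaign W is higher inside every engagement tier stratum but Campaign E is higher in aggregate. Whether to stratify depends on how engagement tier relates to the campaign.
The distribution of engagement tier is itself part of what the campaign does — it is an intermediate outcome. Holding it fixed would remove that part of the effect; the total effect is the pooled difference.
Pooled: Campaign W 35.1% vs Campaign E 41.0%; Campaign E is higher overall.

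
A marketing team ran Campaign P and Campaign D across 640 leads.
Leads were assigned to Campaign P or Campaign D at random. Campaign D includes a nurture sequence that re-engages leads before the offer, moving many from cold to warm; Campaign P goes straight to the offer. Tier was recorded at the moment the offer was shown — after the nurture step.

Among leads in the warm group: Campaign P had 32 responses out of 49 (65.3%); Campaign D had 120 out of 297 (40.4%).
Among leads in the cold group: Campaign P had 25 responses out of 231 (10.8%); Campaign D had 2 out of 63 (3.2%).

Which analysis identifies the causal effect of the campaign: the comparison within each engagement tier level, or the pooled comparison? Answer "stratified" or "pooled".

Because the campaign influences engagement tier, engagement tier is a post-treatment mediator, not a confounder. Stratifying on it would bias the estimate; the causal effect is the crude pooled difference.
Pooled: Campaign P 20.4% vs Campaign D 33.9%; Campaign D is higher overall.

pooled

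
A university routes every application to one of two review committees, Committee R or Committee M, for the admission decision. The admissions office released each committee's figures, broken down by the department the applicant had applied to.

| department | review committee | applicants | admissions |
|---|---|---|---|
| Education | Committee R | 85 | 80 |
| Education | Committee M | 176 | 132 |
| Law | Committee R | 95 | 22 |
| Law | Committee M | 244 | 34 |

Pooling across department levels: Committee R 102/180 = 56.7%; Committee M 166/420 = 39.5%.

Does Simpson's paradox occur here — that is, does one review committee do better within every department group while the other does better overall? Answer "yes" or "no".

no

Within each department level (Education 94.1% vs 75.0%; Law 23.2% vs 13.9%), Committee R has the higher rate every time. Pooled: 56.7% vs 39.5% — Committee R has the higher rate overall. They agree.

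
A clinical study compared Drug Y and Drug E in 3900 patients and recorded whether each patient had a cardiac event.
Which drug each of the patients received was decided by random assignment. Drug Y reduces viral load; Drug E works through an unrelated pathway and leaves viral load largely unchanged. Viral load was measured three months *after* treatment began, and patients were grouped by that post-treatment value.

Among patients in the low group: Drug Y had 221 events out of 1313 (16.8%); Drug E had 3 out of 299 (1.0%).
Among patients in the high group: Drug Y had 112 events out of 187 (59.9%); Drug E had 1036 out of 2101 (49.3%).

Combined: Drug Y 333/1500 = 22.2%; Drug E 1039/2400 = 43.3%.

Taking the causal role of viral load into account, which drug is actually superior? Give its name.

Drug Y

The stratified and pooled comparisons disagree (Drug E wins within each viral load; Drug Y wins overall), so the answer turns on the causal role of viral load.
Viral load is recorded after the drug and is itself shifted by it — it sits on the causal path from drug to outcome. Conditioning on a mediator would strip out part of the effect we want; the pooled comparison gives the total causal effect.
Pooled: Drug Y 22.2% vs Drug E 43.3%; Drug Y is lower overall.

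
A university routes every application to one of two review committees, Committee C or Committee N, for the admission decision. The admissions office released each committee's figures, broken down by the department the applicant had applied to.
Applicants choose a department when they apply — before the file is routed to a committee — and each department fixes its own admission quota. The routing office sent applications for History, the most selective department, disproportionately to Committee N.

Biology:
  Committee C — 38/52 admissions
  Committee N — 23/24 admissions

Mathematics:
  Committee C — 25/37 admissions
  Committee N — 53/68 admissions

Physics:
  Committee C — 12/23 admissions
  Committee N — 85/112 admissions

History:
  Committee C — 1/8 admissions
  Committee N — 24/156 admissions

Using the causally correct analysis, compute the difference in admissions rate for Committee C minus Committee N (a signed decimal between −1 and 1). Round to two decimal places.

Department is set before the review committee has any effect — it is not caused by the review committee — and it independently drives the outcome. That makes it a confounder, so the causal comparison is within department levels.
Adjusting over the population distribution of department: 0.158·(0.731−0.958) + 0.219·(0.676−0.779) + 0.281·(0.522−0.759) + 0.342·(0.125−0.154) = -0.135.

-0.14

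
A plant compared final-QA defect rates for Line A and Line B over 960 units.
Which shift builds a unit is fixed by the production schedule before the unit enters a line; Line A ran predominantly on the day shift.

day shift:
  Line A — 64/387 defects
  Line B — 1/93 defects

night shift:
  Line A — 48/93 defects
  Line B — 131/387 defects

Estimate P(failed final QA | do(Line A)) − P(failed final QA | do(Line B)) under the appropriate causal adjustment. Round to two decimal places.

+0.17

Line B is lower inside every shift stratum but Line A is lower in aggregate. Whether to stratify depends on how shift relates to the line.
Shift satisfies the back-door criterion: it is not a descendant of the line, and it blocks the spurious path from line to outcome. Adjusting for it (i.e., using the within-shift rates) gives the causal effect.
Adjusting over the population distribution of shift: 0.500·(0.165−0.011) + 0.500·(0.516−0.339) = +0.166.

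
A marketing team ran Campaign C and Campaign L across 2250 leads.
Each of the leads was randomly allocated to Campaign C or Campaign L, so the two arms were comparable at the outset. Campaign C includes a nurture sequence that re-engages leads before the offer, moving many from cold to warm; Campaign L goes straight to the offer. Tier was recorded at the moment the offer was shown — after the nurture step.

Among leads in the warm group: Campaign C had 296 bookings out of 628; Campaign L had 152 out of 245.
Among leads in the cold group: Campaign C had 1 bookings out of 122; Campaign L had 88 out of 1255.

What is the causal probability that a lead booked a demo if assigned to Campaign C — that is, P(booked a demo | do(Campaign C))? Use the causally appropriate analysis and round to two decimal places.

0.40

Engagement tier here is a post-treatment variable shaped by the campaign; conditioning on it would introduce bias rather than remove it. The overall comparison is the causal one.
So P(outcome | do(Campaign C)) is just the pooled rate for Campaign C: 297/750 = 0.396.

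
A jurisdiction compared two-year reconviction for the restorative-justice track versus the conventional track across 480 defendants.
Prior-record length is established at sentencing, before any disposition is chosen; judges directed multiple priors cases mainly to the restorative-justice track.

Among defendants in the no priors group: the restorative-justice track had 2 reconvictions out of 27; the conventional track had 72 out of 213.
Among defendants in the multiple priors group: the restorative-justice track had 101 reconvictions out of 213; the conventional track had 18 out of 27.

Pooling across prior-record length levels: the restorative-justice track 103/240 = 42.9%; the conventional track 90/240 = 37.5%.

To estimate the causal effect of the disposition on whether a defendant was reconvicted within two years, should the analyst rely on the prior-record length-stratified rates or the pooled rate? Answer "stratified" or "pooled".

Prior-record length differs across dispositions for reasons unrelated to any effect of the disposition itself, and it separately predicts the outcome — a classic confounder. We must compare within prior-record length levels.
Within each level — no priors: 7.4% vs 33.8%; multiple priors: 47.4% vs 66.7% — the restorative-justice track is lower every time.

stratified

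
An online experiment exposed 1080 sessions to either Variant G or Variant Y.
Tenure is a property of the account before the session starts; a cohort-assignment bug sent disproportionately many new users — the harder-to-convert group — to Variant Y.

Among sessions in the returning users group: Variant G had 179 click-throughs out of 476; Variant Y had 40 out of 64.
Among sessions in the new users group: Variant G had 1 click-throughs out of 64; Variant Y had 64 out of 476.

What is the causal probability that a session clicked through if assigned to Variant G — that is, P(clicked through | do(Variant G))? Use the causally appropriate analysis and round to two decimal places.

Here user tenure is a common cause — it drives both which variant a case falls under and the outcome. The crude comparison mixes populations; the stratum-specific rates are the causally relevant ones.
Standardising Variant G to the population user tenure mix: 0.500·179/476 + 0.500·1/64 = 0.196.

0.20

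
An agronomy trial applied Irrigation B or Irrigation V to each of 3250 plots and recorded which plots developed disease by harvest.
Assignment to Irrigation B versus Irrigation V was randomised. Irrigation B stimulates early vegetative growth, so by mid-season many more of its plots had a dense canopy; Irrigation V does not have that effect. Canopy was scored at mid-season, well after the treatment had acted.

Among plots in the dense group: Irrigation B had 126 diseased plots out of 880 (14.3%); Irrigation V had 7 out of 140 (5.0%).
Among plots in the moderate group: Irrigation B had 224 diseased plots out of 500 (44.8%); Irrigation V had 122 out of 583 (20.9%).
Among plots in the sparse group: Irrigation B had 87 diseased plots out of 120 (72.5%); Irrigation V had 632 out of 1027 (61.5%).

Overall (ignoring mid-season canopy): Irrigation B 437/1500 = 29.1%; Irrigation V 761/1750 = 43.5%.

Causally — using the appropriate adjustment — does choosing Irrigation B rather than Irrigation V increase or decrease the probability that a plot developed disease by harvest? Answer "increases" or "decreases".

The distribution of mid-season canopy is itself part of what the irrigation does — it is an intermediate outcome. Holding it fixed would remove that part of the effect; the total effect is the pooled difference.
Pooled: Irrigation B 29.1% vs Irrigation V 43.5%; Irrigation B is lower overall.

decreases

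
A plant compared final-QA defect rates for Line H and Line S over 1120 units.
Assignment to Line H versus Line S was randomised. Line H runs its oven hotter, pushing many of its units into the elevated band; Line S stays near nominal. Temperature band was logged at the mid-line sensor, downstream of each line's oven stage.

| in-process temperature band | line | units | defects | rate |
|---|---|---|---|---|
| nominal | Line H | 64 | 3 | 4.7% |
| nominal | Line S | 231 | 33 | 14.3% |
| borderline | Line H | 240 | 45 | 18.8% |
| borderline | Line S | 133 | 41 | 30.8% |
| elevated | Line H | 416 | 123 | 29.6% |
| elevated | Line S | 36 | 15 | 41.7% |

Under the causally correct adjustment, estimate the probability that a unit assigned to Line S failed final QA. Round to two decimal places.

0.22

In-process temperature band here is a post-treatment variable shaped by the line; conditioning on it would introduce bias rather than remove it. The overall comparison is the causal one.
So P(outcome | do(Line S)) is just the pooled rate for Line S: 89/400 = 0.223.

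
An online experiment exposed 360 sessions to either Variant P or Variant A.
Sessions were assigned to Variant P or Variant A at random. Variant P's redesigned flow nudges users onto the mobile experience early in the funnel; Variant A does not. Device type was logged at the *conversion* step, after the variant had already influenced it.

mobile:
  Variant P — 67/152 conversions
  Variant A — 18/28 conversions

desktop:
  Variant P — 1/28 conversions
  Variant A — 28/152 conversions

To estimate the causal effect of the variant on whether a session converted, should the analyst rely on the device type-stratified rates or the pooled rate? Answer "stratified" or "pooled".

Because the variant influences device type, device type is a post-treatment mediator, not a confounder. Stratifying on it would bias the estimate; the causal effect is the crude pooled difference.
Pooled: Variant P 37.8% vs Variant A 25.6%; Variant P is higher overall.

pooled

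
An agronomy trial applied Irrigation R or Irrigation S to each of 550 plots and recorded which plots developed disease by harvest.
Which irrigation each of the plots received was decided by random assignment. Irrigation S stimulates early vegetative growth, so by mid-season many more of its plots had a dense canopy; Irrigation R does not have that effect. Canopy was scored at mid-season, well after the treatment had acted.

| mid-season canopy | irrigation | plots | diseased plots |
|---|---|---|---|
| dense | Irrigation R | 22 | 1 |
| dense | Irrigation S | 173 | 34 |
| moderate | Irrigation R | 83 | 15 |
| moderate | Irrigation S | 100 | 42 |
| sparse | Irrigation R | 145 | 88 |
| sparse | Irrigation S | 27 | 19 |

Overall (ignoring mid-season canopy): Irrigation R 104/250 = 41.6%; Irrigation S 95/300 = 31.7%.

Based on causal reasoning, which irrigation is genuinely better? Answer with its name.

Irrigation S

The distribution of mid-season canopy is itself part of what the irrigation does — it is an intermediate outcome. Holding it fixed would remove that part of the effect; the total effect is the pooled difference.
Pooled: Irrigation R 41.6% vs Irrigation S 31.7%; Irrigation S is lower overall.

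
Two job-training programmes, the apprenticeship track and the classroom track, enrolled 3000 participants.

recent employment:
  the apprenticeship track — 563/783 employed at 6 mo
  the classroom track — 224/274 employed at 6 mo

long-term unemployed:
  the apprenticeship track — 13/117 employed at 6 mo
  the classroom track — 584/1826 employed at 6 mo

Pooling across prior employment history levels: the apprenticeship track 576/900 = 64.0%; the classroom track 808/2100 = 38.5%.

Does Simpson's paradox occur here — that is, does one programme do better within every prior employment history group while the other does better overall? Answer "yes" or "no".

Within each prior employment history level (recent employment 71.9% vs 81.8%; long-term unemployed 11.1% vs 32.0%), the classroom track has the higher rate every time. Pooled: 64.0% vs 38.5% — the apprenticeship track has the higher rate overall. The two comparisons disagree.

yes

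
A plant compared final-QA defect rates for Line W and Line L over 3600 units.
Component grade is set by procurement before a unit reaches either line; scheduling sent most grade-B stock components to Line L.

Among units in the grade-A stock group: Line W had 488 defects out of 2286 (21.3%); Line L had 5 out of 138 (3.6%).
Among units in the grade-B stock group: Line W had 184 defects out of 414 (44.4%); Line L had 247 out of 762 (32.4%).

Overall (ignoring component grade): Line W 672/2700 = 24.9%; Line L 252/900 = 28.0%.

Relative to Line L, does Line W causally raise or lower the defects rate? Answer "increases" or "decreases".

increases

Since component grade is a pre-existing factor (not a product of the line) and it affects the outcome on its own, it is a confounder. The stratified rates, not the pooled rate, identify the causal effect.
Within each level — grade-A stock: 21.3% vs 3.6%; grade-B stock: 44.4% vs 32.4% — Line L is lower every time.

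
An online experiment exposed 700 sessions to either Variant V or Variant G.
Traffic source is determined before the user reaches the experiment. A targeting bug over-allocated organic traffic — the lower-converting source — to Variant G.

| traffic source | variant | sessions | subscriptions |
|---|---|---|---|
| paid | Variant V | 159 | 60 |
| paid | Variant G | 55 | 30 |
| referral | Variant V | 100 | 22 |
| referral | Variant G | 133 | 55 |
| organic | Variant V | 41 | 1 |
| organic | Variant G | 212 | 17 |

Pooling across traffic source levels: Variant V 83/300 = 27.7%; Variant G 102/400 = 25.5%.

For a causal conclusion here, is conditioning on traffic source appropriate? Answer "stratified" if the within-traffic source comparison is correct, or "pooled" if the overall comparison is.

The traffic source-specific comparison favours Variant G throughout, but the pooled figures favour Variant V. The question is whether to condition on traffic source.
The imbalance in traffic source arose from how sessions were allocated, not from anything the variant did; and traffic source independently affects the outcome. The pooled gap is confounded — condition on traffic source.
Within each level — paid: 37.7% vs 54.5%; referral: 22.0% vs 41.4%; organic: 2.4% vs 8.0% — Variant G is higher every time.

stratified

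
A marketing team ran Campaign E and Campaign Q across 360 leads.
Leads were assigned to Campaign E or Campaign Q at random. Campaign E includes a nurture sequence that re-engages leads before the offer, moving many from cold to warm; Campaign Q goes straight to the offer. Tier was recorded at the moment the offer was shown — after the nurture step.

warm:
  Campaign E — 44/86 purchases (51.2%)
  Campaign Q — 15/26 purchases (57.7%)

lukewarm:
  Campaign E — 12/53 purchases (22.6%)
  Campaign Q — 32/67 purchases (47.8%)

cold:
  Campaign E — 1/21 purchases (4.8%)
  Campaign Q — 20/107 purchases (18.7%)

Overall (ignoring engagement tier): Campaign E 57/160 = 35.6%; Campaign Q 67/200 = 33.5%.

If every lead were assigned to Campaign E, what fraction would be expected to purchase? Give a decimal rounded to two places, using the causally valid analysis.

The stratified and pooled comparisons disagree (Campaign Q wins within each engagement tier; Campaign E wins overall), so the answer turns on the causal role of engagement tier.
The distribution of engagement tier is itself part of what the campaign does — it is an intermediate outcome. Holding it fixed would remove that part of the effect; the total effect is the pooled difference.
So P(outcome | do(Campaign E)) is just the pooled rate for Campaign E: 57/160 = 0.356.

0.36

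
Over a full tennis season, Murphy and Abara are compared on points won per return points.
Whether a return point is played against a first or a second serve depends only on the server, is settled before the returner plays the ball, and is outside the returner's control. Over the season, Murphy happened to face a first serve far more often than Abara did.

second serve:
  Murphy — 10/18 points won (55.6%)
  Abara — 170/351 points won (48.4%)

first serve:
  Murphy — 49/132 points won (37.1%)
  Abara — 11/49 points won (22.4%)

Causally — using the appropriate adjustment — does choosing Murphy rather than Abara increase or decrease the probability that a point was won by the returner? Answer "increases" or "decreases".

increases

Serve type is set before the player has any effect — it is not caused by the player — and it independently drives the outcome. That makes it a confounder, so the causal comparison is within serve type levels.
Within each level — second serve: 55.6% vs 48.4%; first serve: 37.1% vs 22.4% — Murphy is higher every time.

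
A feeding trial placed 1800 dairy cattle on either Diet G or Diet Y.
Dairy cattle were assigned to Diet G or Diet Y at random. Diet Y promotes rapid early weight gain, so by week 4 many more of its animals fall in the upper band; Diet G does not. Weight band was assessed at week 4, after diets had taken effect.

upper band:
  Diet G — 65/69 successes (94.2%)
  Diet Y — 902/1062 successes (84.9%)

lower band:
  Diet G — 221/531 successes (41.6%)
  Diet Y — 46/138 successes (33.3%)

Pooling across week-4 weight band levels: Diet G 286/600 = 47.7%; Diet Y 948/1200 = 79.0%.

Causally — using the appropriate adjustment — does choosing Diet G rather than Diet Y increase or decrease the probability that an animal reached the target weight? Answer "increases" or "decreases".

Week-4 weight band is downstream of the diet. One should not condition on a consequence of treatment, so the overall rates are the right comparison.
Pooled: Diet G 47.7% vs Diet Y 79.0%; Diet Y is higher overall.

decreases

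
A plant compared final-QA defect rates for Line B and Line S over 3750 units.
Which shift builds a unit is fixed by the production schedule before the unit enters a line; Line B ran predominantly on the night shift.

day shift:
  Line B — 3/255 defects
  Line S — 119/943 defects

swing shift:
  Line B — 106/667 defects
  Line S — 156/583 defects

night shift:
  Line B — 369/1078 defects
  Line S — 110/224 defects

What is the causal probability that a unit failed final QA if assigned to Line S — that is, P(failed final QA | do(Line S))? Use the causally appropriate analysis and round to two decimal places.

0.30

Shift satisfies the back-door criterion: it is not a descendant of the line, and it blocks the spurious path from line to outcome. Adjusting for it (i.e., using the within-shift rates) gives the causal effect.
Standardising Line S to the population shift mix: 0.319·119/943 + 0.333·156/583 + 0.347·110/224 = 0.300.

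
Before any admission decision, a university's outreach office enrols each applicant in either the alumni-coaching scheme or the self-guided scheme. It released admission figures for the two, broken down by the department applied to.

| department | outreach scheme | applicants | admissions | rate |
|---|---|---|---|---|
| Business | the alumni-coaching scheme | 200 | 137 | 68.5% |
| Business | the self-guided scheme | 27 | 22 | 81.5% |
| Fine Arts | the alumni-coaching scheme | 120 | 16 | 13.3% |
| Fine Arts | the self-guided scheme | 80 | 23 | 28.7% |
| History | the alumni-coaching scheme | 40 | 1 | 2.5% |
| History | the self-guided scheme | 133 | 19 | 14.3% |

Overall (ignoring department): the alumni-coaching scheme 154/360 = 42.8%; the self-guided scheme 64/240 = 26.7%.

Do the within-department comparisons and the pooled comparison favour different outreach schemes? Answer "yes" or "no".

yes

Within each department level (Business 68.5% vs 81.5%; Fine Arts 13.3% vs 28.7%; History 2.5% vs 14.3%), the self-guided scheme has the higher rate every time. Pooled: 42.8% vs 26.7% — the alumni-coaching scheme has the higher rate overall. The two comparisons disagree.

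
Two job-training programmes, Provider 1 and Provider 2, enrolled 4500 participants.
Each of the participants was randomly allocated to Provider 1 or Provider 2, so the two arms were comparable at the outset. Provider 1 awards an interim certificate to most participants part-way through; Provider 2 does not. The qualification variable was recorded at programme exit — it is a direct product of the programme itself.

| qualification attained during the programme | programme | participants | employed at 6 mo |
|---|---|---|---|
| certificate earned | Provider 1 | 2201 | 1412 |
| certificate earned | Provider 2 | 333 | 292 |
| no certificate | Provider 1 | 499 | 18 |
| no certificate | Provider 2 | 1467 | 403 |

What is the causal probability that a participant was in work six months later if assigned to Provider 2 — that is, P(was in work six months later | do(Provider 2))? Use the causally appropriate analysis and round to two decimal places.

The qualification attained during the programme-specific comparison favours Provider 2 throughout, but the pooled figures favour Provider 1. The question is whether to condition on qualification attained during the programme.
Because the programme influences qualification attained during the programme, qualification attained during the programme is a post-treatment mediator, not a confounder. Stratifying on it would bias the estimate; the causal effect is the crude pooled difference.
So P(outcome | do(Provider 2)) is just the pooled rate for Provider 2: 695/1800 = 0.386.

0.39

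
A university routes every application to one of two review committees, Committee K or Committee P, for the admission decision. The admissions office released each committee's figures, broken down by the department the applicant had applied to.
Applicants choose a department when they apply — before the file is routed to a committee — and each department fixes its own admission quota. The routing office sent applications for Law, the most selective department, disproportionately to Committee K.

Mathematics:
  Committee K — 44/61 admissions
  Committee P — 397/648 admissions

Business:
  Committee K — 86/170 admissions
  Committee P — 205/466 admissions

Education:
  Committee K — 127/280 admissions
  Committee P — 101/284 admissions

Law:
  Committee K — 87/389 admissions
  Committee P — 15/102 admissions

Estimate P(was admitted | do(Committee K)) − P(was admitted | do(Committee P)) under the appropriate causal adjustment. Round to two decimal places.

+0.09

Here department is a common cause — it drives both which review committee a case falls under and the outcome. The crude comparison mixes populations; the stratum-specific rates are the causally relevant ones.
Adjusting over the population distribution of department: 0.295·(0.721−0.613) + 0.265·(0.506−0.440) + 0.235·(0.454−0.356) + 0.205·(0.224−0.147) = +0.088.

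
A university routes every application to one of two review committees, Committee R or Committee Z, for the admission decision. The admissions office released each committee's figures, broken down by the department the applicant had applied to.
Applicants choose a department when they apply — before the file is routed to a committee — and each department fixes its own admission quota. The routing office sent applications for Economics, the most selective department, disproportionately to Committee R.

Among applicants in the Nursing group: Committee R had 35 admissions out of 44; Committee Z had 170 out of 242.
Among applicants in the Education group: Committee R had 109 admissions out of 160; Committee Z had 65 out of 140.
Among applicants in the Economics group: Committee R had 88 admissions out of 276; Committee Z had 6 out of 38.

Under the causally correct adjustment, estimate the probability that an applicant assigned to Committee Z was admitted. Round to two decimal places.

0.43

Department differs across review committees for reasons unrelated to any effect of the review committee itself, and it separately predicts the outcome — a classic confounder. We must compare within department levels.
Standardising Committee Z to the population department mix: 0.318·170/242 + 0.333·65/140 + 0.349·6/38 = 0.433.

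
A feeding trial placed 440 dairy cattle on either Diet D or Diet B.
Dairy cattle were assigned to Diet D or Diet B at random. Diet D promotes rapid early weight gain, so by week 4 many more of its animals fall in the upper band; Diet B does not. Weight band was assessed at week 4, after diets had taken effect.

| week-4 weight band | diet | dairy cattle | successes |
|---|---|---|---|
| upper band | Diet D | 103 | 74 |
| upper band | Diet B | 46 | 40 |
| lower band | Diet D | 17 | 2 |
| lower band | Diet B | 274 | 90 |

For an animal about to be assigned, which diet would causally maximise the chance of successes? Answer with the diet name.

Diet D

Week-4 weight band is recorded after the diet and is itself shifted by it — it sits on the causal path from diet to outcome. Conditioning on a mediator would strip out part of the effect we want; the pooled comparison gives the total causal effect.
Pooled: Diet D 63.3% vs Diet B 40.6%; Diet D is higher overall.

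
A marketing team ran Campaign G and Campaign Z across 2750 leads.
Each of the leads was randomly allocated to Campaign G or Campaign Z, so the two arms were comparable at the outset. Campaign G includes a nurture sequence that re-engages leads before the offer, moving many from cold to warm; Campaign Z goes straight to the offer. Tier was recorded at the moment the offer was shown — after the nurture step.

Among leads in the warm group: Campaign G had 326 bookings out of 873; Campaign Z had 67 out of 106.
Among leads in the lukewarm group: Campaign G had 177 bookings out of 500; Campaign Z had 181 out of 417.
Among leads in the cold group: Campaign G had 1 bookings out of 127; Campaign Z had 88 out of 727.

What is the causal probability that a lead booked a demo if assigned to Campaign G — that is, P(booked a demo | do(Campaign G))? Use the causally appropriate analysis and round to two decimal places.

0.34

Campaign Z is higher inside every engagement tier stratum but Campaign G is higher in aggregate. Whether to stratify depends on how engagement tier relates to the campaign.
Engagement tier lies on the pathway campaign → engagement tier → outcome, so adjusting for it blocks the indirect effect. For the total causal effect of campaign, use the unadjusted pooled rates.
So P(outcome | do(Campaign G)) is just the pooled rate for Campaign G: 504/1500 = 0.336.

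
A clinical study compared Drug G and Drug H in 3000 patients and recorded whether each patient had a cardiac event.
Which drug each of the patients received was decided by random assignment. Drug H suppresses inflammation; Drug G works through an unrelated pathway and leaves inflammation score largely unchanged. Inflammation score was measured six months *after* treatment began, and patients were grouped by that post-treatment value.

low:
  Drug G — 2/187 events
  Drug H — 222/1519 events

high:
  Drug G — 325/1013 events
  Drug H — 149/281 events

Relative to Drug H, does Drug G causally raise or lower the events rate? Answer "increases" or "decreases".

increases

Inflammation score lies on the pathway drug → inflammation score → outcome, so adjusting for it blocks the indirect effect. For the total causal effect of drug, use the unadjusted pooled rates.
Pooled: Drug G 27.3% vs Drug H 20.6%; Drug H is lower overall.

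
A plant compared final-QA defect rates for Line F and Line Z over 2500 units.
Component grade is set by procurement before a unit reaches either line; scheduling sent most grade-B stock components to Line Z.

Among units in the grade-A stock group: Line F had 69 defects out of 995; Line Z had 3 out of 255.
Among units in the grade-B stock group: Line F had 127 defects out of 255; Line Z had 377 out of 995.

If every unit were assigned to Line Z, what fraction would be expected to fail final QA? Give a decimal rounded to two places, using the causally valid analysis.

0.20

Component grade is set before the line has any effect — it is not caused by the line — and it independently drives the outcome. That makes it a confounder, so the causal comparison is within component grade levels.
Standardising Line Z to the population component grade mix: 0.500·3/255 + 0.500·377/995 = 0.195.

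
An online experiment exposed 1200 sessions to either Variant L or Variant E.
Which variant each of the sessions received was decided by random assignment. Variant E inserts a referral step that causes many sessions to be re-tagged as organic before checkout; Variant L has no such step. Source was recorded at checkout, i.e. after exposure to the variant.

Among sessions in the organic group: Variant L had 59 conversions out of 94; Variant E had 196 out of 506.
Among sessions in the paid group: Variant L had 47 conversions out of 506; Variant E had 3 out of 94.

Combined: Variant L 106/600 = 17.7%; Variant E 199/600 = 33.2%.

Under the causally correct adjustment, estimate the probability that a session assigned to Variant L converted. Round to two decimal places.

0.18

Within every traffic source level Variant L has the higher rate, yet pooled Variant E does — Simpson's reversal.
Traffic source is downstream of the variant. One should not condition on a consequence of treatment, so the overall rates are the right comparison.
So P(outcome | do(Variant L)) is just the pooled rate for Variant L: 106/600 = 0.177.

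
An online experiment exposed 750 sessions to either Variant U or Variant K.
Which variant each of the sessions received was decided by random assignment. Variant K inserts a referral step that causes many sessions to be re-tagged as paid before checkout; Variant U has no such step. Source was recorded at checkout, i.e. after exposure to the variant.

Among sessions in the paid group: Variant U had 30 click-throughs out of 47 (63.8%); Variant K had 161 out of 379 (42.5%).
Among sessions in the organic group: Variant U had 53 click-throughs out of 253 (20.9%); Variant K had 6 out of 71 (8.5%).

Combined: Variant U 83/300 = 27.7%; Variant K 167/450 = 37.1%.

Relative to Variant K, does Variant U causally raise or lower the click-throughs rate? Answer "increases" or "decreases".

The stratified and pooled comparisons disagree (Variant U wins within each traffic source; Variant K wins overall), so the answer turns on the causal role of traffic source.
Stratifying would compare variants among sessions the variants themselves sorted into traffic source groups — a form of selection on an intermediate. The unconditioned pooled rates give the total causal effect.
Pooled: Variant U 27.7% vs Variant K 37.1%; Variant K is higher overall.

decreases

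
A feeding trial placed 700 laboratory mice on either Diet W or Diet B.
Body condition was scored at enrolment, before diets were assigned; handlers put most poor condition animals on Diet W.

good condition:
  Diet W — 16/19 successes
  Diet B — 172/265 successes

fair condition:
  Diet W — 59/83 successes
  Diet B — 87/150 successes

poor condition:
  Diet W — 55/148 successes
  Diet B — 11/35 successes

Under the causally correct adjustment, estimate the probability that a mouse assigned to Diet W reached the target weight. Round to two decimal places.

0.68

Nothing the diet does changes starting body condition; the imbalance is an allocation artefact. With starting body condition also predicting the outcome, the pooled figure is confounded, and the within-stratum comparison is the causal one.
Standardising Diet W to the population starting body condition mix: 0.406·16/19 + 0.333·59/83 + 0.261·55/148 = 0.675.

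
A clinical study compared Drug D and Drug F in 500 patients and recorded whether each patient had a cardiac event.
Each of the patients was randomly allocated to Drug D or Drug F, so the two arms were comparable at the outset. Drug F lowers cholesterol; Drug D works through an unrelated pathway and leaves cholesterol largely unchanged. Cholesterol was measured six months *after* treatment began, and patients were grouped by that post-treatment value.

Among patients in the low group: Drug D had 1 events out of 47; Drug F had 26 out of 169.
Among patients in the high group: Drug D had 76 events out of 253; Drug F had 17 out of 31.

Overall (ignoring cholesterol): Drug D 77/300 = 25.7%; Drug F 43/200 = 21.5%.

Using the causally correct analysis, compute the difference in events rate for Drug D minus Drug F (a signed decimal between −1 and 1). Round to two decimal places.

The stratified and pooled comparisons disagree (Drug D wins within each cholesterol; Drug F wins overall), so the answer turns on the causal role of cholesterol.
Cholesterol is downstream of the drug. One should not condition on a consequence of treatment, so the overall rates are the right comparison.
The causal difference is the pooled difference: 0.257 − 0.215 = +0.042.

+0.04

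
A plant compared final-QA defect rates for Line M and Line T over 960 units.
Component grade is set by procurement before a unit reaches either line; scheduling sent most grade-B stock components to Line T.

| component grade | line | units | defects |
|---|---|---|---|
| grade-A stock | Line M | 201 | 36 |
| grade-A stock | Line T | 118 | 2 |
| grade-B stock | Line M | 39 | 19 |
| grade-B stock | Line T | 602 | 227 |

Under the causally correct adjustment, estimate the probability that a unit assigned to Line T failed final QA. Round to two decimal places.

Nothing the line does changes component grade; the imbalance is an allocation artefact. With component grade also predicting the outcome, the pooled figure is confounded, and the within-stratum comparison is the causal one.
Standardising Line T to the population component grade mix: 0.332·2/118 + 0.668·227/602 = 0.257.

0.26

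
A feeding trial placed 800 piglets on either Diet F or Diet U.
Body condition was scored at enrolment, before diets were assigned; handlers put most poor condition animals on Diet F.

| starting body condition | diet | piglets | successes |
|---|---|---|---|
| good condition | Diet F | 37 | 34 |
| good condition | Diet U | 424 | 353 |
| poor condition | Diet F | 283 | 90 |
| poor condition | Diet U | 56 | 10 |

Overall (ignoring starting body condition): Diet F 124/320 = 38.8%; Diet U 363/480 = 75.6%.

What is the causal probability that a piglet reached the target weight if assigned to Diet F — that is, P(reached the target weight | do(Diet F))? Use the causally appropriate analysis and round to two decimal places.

0.66

Starting body condition differs across diets for reasons unrelated to any effect of the diet itself, and it separately predicts the outcome — a classic confounder. We must compare within starting body condition levels.
Standardising Diet F to the population starting body condition mix: 0.576·34/37 + 0.424·90/283 = 0.664.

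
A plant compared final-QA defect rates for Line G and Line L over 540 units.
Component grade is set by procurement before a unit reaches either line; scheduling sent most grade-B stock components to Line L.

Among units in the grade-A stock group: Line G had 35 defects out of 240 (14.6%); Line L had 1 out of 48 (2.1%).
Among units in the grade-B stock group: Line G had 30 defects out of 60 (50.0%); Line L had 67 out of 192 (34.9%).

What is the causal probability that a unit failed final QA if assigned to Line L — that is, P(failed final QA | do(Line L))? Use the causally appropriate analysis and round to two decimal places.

Since component grade is a pre-existing factor (not a product of the line) and it affects the outcome on its own, it is a confounder. The stratified rates, not the pooled rate, identify the causal effect.
Standardising Line L to the population component grade mix: 0.533·1/48 + 0.467·67/192 = 0.174.

0.17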